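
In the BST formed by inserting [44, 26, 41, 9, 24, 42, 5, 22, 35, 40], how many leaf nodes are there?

Tree built from: [44, 26, 41, 9, 24, 42, 5, 22, 35, 40]
Tree (level-order array): [44, 26, None, 9, 41, 5, 24, 35, 42, None, None, 22, None, None, 40]
Rule: A leaf has 0 children.
Per-node child counts:
  node 44: 1 child(ren)
  node 26: 2 child(ren)
  node 9: 2 child(ren)
  node 5: 0 child(ren)
  node 24: 1 child(ren)
  node 22: 0 child(ren)
  node 41: 2 child(ren)
  node 35: 1 child(ren)
  node 40: 0 child(ren)
  node 42: 0 child(ren)
Matching nodes: [5, 22, 40, 42]
Count of leaf nodes: 4


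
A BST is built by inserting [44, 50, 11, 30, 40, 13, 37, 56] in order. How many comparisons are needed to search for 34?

Search path for 34: 44 -> 11 -> 30 -> 40 -> 37
Found: False
Comparisons: 5


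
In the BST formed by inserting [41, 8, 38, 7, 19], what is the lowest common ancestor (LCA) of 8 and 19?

Tree insertion order: [41, 8, 38, 7, 19]
Tree (level-order array): [41, 8, None, 7, 38, None, None, 19]
In a BST, the LCA of p=8, q=19 is the first node v on the
root-to-leaf path with p <= v <= q (go left if both < v, right if both > v).
Walk from root:
  at 41: both 8 and 19 < 41, go left
  at 8: 8 <= 8 <= 19, this is the LCA
LCA = 8


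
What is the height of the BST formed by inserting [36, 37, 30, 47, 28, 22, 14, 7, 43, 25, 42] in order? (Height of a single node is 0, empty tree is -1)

Insertion order: [36, 37, 30, 47, 28, 22, 14, 7, 43, 25, 42]
Tree (level-order array): [36, 30, 37, 28, None, None, 47, 22, None, 43, None, 14, 25, 42, None, 7]
Compute height bottom-up (empty subtree = -1):
  height(7) = 1 + max(-1, -1) = 0
  height(14) = 1 + max(0, -1) = 1
  height(25) = 1 + max(-1, -1) = 0
  height(22) = 1 + max(1, 0) = 2
  height(28) = 1 + max(2, -1) = 3
  height(30) = 1 + max(3, -1) = 4
  height(42) = 1 + max(-1, -1) = 0
  height(43) = 1 + max(0, -1) = 1
  height(47) = 1 + max(1, -1) = 2
  height(37) = 1 + max(-1, 2) = 3
  height(36) = 1 + max(4, 3) = 5
Height = 5


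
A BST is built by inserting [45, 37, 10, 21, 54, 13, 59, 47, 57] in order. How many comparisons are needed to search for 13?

Search path for 13: 45 -> 37 -> 10 -> 21 -> 13
Found: True
Comparisons: 5


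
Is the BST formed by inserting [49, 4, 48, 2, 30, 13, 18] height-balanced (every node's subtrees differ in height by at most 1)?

Tree (level-order array): [49, 4, None, 2, 48, None, None, 30, None, 13, None, None, 18]
Definition: a tree is height-balanced if, at every node, |h(left) - h(right)| <= 1 (empty subtree has height -1).
Bottom-up per-node check:
  node 2: h_left=-1, h_right=-1, diff=0 [OK], height=0
  node 18: h_left=-1, h_right=-1, diff=0 [OK], height=0
  node 13: h_left=-1, h_right=0, diff=1 [OK], height=1
  node 30: h_left=1, h_right=-1, diff=2 [FAIL (|1--1|=2 > 1)], height=2
  node 48: h_left=2, h_right=-1, diff=3 [FAIL (|2--1|=3 > 1)], height=3
  node 4: h_left=0, h_right=3, diff=3 [FAIL (|0-3|=3 > 1)], height=4
  node 49: h_left=4, h_right=-1, diff=5 [FAIL (|4--1|=5 > 1)], height=5
Node 30 violates the condition: |1 - -1| = 2 > 1.
Result: Not balanced


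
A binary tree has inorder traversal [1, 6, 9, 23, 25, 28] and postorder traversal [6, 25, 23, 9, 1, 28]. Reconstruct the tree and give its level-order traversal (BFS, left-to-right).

Inorder:   [1, 6, 9, 23, 25, 28]
Postorder: [6, 25, 23, 9, 1, 28]
Algorithm: postorder visits root last, so walk postorder right-to-left;
each value is the root of the current inorder slice — split it at that
value, recurse on the right subtree first, then the left.
Recursive splits:
  root=28; inorder splits into left=[1, 6, 9, 23, 25], right=[]
  root=1; inorder splits into left=[], right=[6, 9, 23, 25]
  root=9; inorder splits into left=[6], right=[23, 25]
  root=23; inorder splits into left=[], right=[25]
  root=25; inorder splits into left=[], right=[]
  root=6; inorder splits into left=[], right=[]
Reconstructed level-order: [28, 1, 9, 6, 23, 25]


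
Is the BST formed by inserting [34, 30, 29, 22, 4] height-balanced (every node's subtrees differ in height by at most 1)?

Tree (level-order array): [34, 30, None, 29, None, 22, None, 4]
Definition: a tree is height-balanced if, at every node, |h(left) - h(right)| <= 1 (empty subtree has height -1).
Bottom-up per-node check:
  node 4: h_left=-1, h_right=-1, diff=0 [OK], height=0
  node 22: h_left=0, h_right=-1, diff=1 [OK], height=1
  node 29: h_left=1, h_right=-1, diff=2 [FAIL (|1--1|=2 > 1)], height=2
  node 30: h_left=2, h_right=-1, diff=3 [FAIL (|2--1|=3 > 1)], height=3
  node 34: h_left=3, h_right=-1, diff=4 [FAIL (|3--1|=4 > 1)], height=4
Node 29 violates the condition: |1 - -1| = 2 > 1.
Result: Not balanced


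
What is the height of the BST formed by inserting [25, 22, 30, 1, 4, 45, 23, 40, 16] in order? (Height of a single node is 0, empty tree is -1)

Insertion order: [25, 22, 30, 1, 4, 45, 23, 40, 16]
Tree (level-order array): [25, 22, 30, 1, 23, None, 45, None, 4, None, None, 40, None, None, 16]
Compute height bottom-up (empty subtree = -1):
  height(16) = 1 + max(-1, -1) = 0
  height(4) = 1 + max(-1, 0) = 1
  height(1) = 1 + max(-1, 1) = 2
  height(23) = 1 + max(-1, -1) = 0
  height(22) = 1 + max(2, 0) = 3
  height(40) = 1 + max(-1, -1) = 0
  height(45) = 1 + max(0, -1) = 1
  height(30) = 1 + max(-1, 1) = 2
  height(25) = 1 + max(3, 2) = 4
Height = 4


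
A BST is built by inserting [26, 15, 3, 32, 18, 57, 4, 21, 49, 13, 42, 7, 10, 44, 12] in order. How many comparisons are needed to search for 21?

Search path for 21: 26 -> 15 -> 18 -> 21
Found: True
Comparisons: 4


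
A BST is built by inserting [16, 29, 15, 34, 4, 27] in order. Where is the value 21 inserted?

Starting tree (level order): [16, 15, 29, 4, None, 27, 34]
Insertion path: 16 -> 29 -> 27
Result: insert 21 as left child of 27
Final tree (level order): [16, 15, 29, 4, None, 27, 34, None, None, 21]


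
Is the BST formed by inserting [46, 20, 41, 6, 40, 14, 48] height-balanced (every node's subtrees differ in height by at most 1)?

Tree (level-order array): [46, 20, 48, 6, 41, None, None, None, 14, 40]
Definition: a tree is height-balanced if, at every node, |h(left) - h(right)| <= 1 (empty subtree has height -1).
Bottom-up per-node check:
  node 14: h_left=-1, h_right=-1, diff=0 [OK], height=0
  node 6: h_left=-1, h_right=0, diff=1 [OK], height=1
  node 40: h_left=-1, h_right=-1, diff=0 [OK], height=0
  node 41: h_left=0, h_right=-1, diff=1 [OK], height=1
  node 20: h_left=1, h_right=1, diff=0 [OK], height=2
  node 48: h_left=-1, h_right=-1, diff=0 [OK], height=0
  node 46: h_left=2, h_right=0, diff=2 [FAIL (|2-0|=2 > 1)], height=3
Node 46 violates the condition: |2 - 0| = 2 > 1.
Result: Not balanced


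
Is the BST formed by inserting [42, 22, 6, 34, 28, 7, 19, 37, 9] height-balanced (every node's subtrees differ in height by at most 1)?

Tree (level-order array): [42, 22, None, 6, 34, None, 7, 28, 37, None, 19, None, None, None, None, 9]
Definition: a tree is height-balanced if, at every node, |h(left) - h(right)| <= 1 (empty subtree has height -1).
Bottom-up per-node check:
  node 9: h_left=-1, h_right=-1, diff=0 [OK], height=0
  node 19: h_left=0, h_right=-1, diff=1 [OK], height=1
  node 7: h_left=-1, h_right=1, diff=2 [FAIL (|-1-1|=2 > 1)], height=2
  node 6: h_left=-1, h_right=2, diff=3 [FAIL (|-1-2|=3 > 1)], height=3
  node 28: h_left=-1, h_right=-1, diff=0 [OK], height=0
  node 37: h_left=-1, h_right=-1, diff=0 [OK], height=0
  node 34: h_left=0, h_right=0, diff=0 [OK], height=1
  node 22: h_left=3, h_right=1, diff=2 [FAIL (|3-1|=2 > 1)], height=4
  node 42: h_left=4, h_right=-1, diff=5 [FAIL (|4--1|=5 > 1)], height=5
Node 7 violates the condition: |-1 - 1| = 2 > 1.
Result: Not balanced


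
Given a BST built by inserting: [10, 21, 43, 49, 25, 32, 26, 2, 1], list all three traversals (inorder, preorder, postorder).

Tree insertion order: [10, 21, 43, 49, 25, 32, 26, 2, 1]
Tree (level-order array): [10, 2, 21, 1, None, None, 43, None, None, 25, 49, None, 32, None, None, 26]
Inorder (L, root, R): [1, 2, 10, 21, 25, 26, 32, 43, 49]
Preorder (root, L, R): [10, 2, 1, 21, 43, 25, 32, 26, 49]
Postorder (L, R, root): [1, 2, 26, 32, 25, 49, 43, 21, 10]


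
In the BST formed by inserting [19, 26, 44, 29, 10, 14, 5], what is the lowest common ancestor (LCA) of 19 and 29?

Tree insertion order: [19, 26, 44, 29, 10, 14, 5]
Tree (level-order array): [19, 10, 26, 5, 14, None, 44, None, None, None, None, 29]
In a BST, the LCA of p=19, q=29 is the first node v on the
root-to-leaf path with p <= v <= q (go left if both < v, right if both > v).
Walk from root:
  at 19: 19 <= 19 <= 29, this is the LCA
LCA = 19


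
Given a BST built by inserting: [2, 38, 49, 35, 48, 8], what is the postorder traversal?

Tree insertion order: [2, 38, 49, 35, 48, 8]
Tree (level-order array): [2, None, 38, 35, 49, 8, None, 48]
Postorder traversal: [8, 35, 48, 49, 38, 2]


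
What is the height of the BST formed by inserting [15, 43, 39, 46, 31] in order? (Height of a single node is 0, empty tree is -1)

Insertion order: [15, 43, 39, 46, 31]
Tree (level-order array): [15, None, 43, 39, 46, 31]
Compute height bottom-up (empty subtree = -1):
  height(31) = 1 + max(-1, -1) = 0
  height(39) = 1 + max(0, -1) = 1
  height(46) = 1 + max(-1, -1) = 0
  height(43) = 1 + max(1, 0) = 2
  height(15) = 1 + max(-1, 2) = 3
Height = 3


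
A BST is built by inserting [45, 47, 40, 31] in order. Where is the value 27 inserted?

Starting tree (level order): [45, 40, 47, 31]
Insertion path: 45 -> 40 -> 31
Result: insert 27 as left child of 31
Final tree (level order): [45, 40, 47, 31, None, None, None, 27]


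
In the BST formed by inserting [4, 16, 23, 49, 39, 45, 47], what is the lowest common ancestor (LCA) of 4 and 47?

Tree insertion order: [4, 16, 23, 49, 39, 45, 47]
Tree (level-order array): [4, None, 16, None, 23, None, 49, 39, None, None, 45, None, 47]
In a BST, the LCA of p=4, q=47 is the first node v on the
root-to-leaf path with p <= v <= q (go left if both < v, right if both > v).
Walk from root:
  at 4: 4 <= 4 <= 47, this is the LCA
LCA = 4


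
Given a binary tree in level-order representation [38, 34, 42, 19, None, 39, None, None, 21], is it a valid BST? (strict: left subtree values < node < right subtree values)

Level-order array: [38, 34, 42, 19, None, 39, None, None, 21]
Validate using subtree bounds (lo, hi): at each node, require lo < value < hi,
then recurse left with hi=value and right with lo=value.
Preorder trace (stopping at first violation):
  at node 38 with bounds (-inf, +inf): OK
  at node 34 with bounds (-inf, 38): OK
  at node 19 with bounds (-inf, 34): OK
  at node 21 with bounds (19, 34): OK
  at node 42 with bounds (38, +inf): OK
  at node 39 with bounds (38, 42): OK
No violation found at any node.
Result: Valid BST


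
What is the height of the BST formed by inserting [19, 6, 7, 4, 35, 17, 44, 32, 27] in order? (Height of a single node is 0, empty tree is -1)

Insertion order: [19, 6, 7, 4, 35, 17, 44, 32, 27]
Tree (level-order array): [19, 6, 35, 4, 7, 32, 44, None, None, None, 17, 27]
Compute height bottom-up (empty subtree = -1):
  height(4) = 1 + max(-1, -1) = 0
  height(17) = 1 + max(-1, -1) = 0
  height(7) = 1 + max(-1, 0) = 1
  height(6) = 1 + max(0, 1) = 2
  height(27) = 1 + max(-1, -1) = 0
  height(32) = 1 + max(0, -1) = 1
  height(44) = 1 + max(-1, -1) = 0
  height(35) = 1 + max(1, 0) = 2
  height(19) = 1 + max(2, 2) = 3
Height = 3


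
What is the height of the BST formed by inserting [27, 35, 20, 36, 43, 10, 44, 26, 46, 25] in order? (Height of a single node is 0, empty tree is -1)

Insertion order: [27, 35, 20, 36, 43, 10, 44, 26, 46, 25]
Tree (level-order array): [27, 20, 35, 10, 26, None, 36, None, None, 25, None, None, 43, None, None, None, 44, None, 46]
Compute height bottom-up (empty subtree = -1):
  height(10) = 1 + max(-1, -1) = 0
  height(25) = 1 + max(-1, -1) = 0
  height(26) = 1 + max(0, -1) = 1
  height(20) = 1 + max(0, 1) = 2
  height(46) = 1 + max(-1, -1) = 0
  height(44) = 1 + max(-1, 0) = 1
  height(43) = 1 + max(-1, 1) = 2
  height(36) = 1 + max(-1, 2) = 3
  height(35) = 1 + max(-1, 3) = 4
  height(27) = 1 + max(2, 4) = 5
Height = 5


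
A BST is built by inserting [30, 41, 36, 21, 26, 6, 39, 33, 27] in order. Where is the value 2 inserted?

Starting tree (level order): [30, 21, 41, 6, 26, 36, None, None, None, None, 27, 33, 39]
Insertion path: 30 -> 21 -> 6
Result: insert 2 as left child of 6
Final tree (level order): [30, 21, 41, 6, 26, 36, None, 2, None, None, 27, 33, 39]


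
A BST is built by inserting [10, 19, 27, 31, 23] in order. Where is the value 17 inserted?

Starting tree (level order): [10, None, 19, None, 27, 23, 31]
Insertion path: 10 -> 19
Result: insert 17 as left child of 19
Final tree (level order): [10, None, 19, 17, 27, None, None, 23, 31]


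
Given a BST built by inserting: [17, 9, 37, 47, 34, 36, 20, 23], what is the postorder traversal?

Tree insertion order: [17, 9, 37, 47, 34, 36, 20, 23]
Tree (level-order array): [17, 9, 37, None, None, 34, 47, 20, 36, None, None, None, 23]
Postorder traversal: [9, 23, 20, 36, 34, 47, 37, 17]


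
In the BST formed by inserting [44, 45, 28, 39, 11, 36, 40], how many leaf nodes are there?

Tree built from: [44, 45, 28, 39, 11, 36, 40]
Tree (level-order array): [44, 28, 45, 11, 39, None, None, None, None, 36, 40]
Rule: A leaf has 0 children.
Per-node child counts:
  node 44: 2 child(ren)
  node 28: 2 child(ren)
  node 11: 0 child(ren)
  node 39: 2 child(ren)
  node 36: 0 child(ren)
  node 40: 0 child(ren)
  node 45: 0 child(ren)
Matching nodes: [11, 36, 40, 45]
Count of leaf nodes: 4


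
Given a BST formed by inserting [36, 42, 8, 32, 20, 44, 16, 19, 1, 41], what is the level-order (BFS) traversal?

Tree insertion order: [36, 42, 8, 32, 20, 44, 16, 19, 1, 41]
Tree (level-order array): [36, 8, 42, 1, 32, 41, 44, None, None, 20, None, None, None, None, None, 16, None, None, 19]
BFS from the root, enqueuing left then right child of each popped node:
  queue [36] -> pop 36, enqueue [8, 42], visited so far: [36]
  queue [8, 42] -> pop 8, enqueue [1, 32], visited so far: [36, 8]
  queue [42, 1, 32] -> pop 42, enqueue [41, 44], visited so far: [36, 8, 42]
  queue [1, 32, 41, 44] -> pop 1, enqueue [none], visited so far: [36, 8, 42, 1]
  queue [32, 41, 44] -> pop 32, enqueue [20], visited so far: [36, 8, 42, 1, 32]
  queue [41, 44, 20] -> pop 41, enqueue [none], visited so far: [36, 8, 42, 1, 32, 41]
  queue [44, 20] -> pop 44, enqueue [none], visited so far: [36, 8, 42, 1, 32, 41, 44]
  queue [20] -> pop 20, enqueue [16], visited so far: [36, 8, 42, 1, 32, 41, 44, 20]
  queue [16] -> pop 16, enqueue [19], visited so far: [36, 8, 42, 1, 32, 41, 44, 20, 16]
  queue [19] -> pop 19, enqueue [none], visited so far: [36, 8, 42, 1, 32, 41, 44, 20, 16, 19]
Result: [36, 8, 42, 1, 32, 41, 44, 20, 16, 19]


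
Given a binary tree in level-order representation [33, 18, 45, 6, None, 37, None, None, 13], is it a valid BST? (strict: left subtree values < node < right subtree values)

Level-order array: [33, 18, 45, 6, None, 37, None, None, 13]
Validate using subtree bounds (lo, hi): at each node, require lo < value < hi,
then recurse left with hi=value and right with lo=value.
Preorder trace (stopping at first violation):
  at node 33 with bounds (-inf, +inf): OK
  at node 18 with bounds (-inf, 33): OK
  at node 6 with bounds (-inf, 18): OK
  at node 13 with bounds (6, 18): OK
  at node 45 with bounds (33, +inf): OK
  at node 37 with bounds (33, 45): OK
No violation found at any node.
Result: Valid BST


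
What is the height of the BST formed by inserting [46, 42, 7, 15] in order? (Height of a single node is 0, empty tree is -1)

Insertion order: [46, 42, 7, 15]
Tree (level-order array): [46, 42, None, 7, None, None, 15]
Compute height bottom-up (empty subtree = -1):
  height(15) = 1 + max(-1, -1) = 0
  height(7) = 1 + max(-1, 0) = 1
  height(42) = 1 + max(1, -1) = 2
  height(46) = 1 + max(2, -1) = 3
Height = 3


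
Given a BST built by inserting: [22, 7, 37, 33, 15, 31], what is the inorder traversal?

Tree insertion order: [22, 7, 37, 33, 15, 31]
Tree (level-order array): [22, 7, 37, None, 15, 33, None, None, None, 31]
Inorder traversal: [7, 15, 22, 31, 33, 37]


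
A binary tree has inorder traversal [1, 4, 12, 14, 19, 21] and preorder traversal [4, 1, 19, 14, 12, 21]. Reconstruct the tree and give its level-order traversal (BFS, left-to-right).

Inorder:  [1, 4, 12, 14, 19, 21]
Preorder: [4, 1, 19, 14, 12, 21]
Algorithm: preorder visits root first, so consume preorder in order;
for each root, split the current inorder slice at that value into
left-subtree inorder and right-subtree inorder, then recurse.
Recursive splits:
  root=4; inorder splits into left=[1], right=[12, 14, 19, 21]
  root=1; inorder splits into left=[], right=[]
  root=19; inorder splits into left=[12, 14], right=[21]
  root=14; inorder splits into left=[12], right=[]
  root=12; inorder splits into left=[], right=[]
  root=21; inorder splits into left=[], right=[]
Reconstructed level-order: [4, 1, 19, 14, 21, 12]


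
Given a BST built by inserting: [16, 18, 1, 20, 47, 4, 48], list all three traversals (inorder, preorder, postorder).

Tree insertion order: [16, 18, 1, 20, 47, 4, 48]
Tree (level-order array): [16, 1, 18, None, 4, None, 20, None, None, None, 47, None, 48]
Inorder (L, root, R): [1, 4, 16, 18, 20, 47, 48]
Preorder (root, L, R): [16, 1, 4, 18, 20, 47, 48]
Postorder (L, R, root): [4, 1, 48, 47, 20, 18, 16]


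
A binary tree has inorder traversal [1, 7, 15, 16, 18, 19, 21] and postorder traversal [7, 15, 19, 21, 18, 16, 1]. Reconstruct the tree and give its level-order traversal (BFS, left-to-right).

Inorder:   [1, 7, 15, 16, 18, 19, 21]
Postorder: [7, 15, 19, 21, 18, 16, 1]
Algorithm: postorder visits root last, so walk postorder right-to-left;
each value is the root of the current inorder slice — split it at that
value, recurse on the right subtree first, then the left.
Recursive splits:
  root=1; inorder splits into left=[], right=[7, 15, 16, 18, 19, 21]
  root=16; inorder splits into left=[7, 15], right=[18, 19, 21]
  root=18; inorder splits into left=[], right=[19, 21]
  root=21; inorder splits into left=[19], right=[]
  root=19; inorder splits into left=[], right=[]
  root=15; inorder splits into left=[7], right=[]
  root=7; inorder splits into left=[], right=[]
Reconstructed level-order: [1, 16, 15, 18, 7, 21, 19]


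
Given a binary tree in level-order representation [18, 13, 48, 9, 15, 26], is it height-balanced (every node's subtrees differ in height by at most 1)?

Tree (level-order array): [18, 13, 48, 9, 15, 26]
Definition: a tree is height-balanced if, at every node, |h(left) - h(right)| <= 1 (empty subtree has height -1).
Bottom-up per-node check:
  node 9: h_left=-1, h_right=-1, diff=0 [OK], height=0
  node 15: h_left=-1, h_right=-1, diff=0 [OK], height=0
  node 13: h_left=0, h_right=0, diff=0 [OK], height=1
  node 26: h_left=-1, h_right=-1, diff=0 [OK], height=0
  node 48: h_left=0, h_right=-1, diff=1 [OK], height=1
  node 18: h_left=1, h_right=1, diff=0 [OK], height=2
All nodes satisfy the balance condition.
Result: Balanced


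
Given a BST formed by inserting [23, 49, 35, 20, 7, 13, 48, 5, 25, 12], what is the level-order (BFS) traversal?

Tree insertion order: [23, 49, 35, 20, 7, 13, 48, 5, 25, 12]
Tree (level-order array): [23, 20, 49, 7, None, 35, None, 5, 13, 25, 48, None, None, 12]
BFS from the root, enqueuing left then right child of each popped node:
  queue [23] -> pop 23, enqueue [20, 49], visited so far: [23]
  queue [20, 49] -> pop 20, enqueue [7], visited so far: [23, 20]
  queue [49, 7] -> pop 49, enqueue [35], visited so far: [23, 20, 49]
  queue [7, 35] -> pop 7, enqueue [5, 13], visited so far: [23, 20, 49, 7]
  queue [35, 5, 13] -> pop 35, enqueue [25, 48], visited so far: [23, 20, 49, 7, 35]
  queue [5, 13, 25, 48] -> pop 5, enqueue [none], visited so far: [23, 20, 49, 7, 35, 5]
  queue [13, 25, 48] -> pop 13, enqueue [12], visited so far: [23, 20, 49, 7, 35, 5, 13]
  queue [25, 48, 12] -> pop 25, enqueue [none], visited so far: [23, 20, 49, 7, 35, 5, 13, 25]
  queue [48, 12] -> pop 48, enqueue [none], visited so far: [23, 20, 49, 7, 35, 5, 13, 25, 48]
  queue [12] -> pop 12, enqueue [none], visited so far: [23, 20, 49, 7, 35, 5, 13, 25, 48, 12]
Result: [23, 20, 49, 7, 35, 5, 13, 25, 48, 12]


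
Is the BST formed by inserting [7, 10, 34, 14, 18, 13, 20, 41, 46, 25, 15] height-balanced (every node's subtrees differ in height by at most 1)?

Tree (level-order array): [7, None, 10, None, 34, 14, 41, 13, 18, None, 46, None, None, 15, 20, None, None, None, None, None, 25]
Definition: a tree is height-balanced if, at every node, |h(left) - h(right)| <= 1 (empty subtree has height -1).
Bottom-up per-node check:
  node 13: h_left=-1, h_right=-1, diff=0 [OK], height=0
  node 15: h_left=-1, h_right=-1, diff=0 [OK], height=0
  node 25: h_left=-1, h_right=-1, diff=0 [OK], height=0
  node 20: h_left=-1, h_right=0, diff=1 [OK], height=1
  node 18: h_left=0, h_right=1, diff=1 [OK], height=2
  node 14: h_left=0, h_right=2, diff=2 [FAIL (|0-2|=2 > 1)], height=3
  node 46: h_left=-1, h_right=-1, diff=0 [OK], height=0
  node 41: h_left=-1, h_right=0, diff=1 [OK], height=1
  node 34: h_left=3, h_right=1, diff=2 [FAIL (|3-1|=2 > 1)], height=4
  node 10: h_left=-1, h_right=4, diff=5 [FAIL (|-1-4|=5 > 1)], height=5
  node 7: h_left=-1, h_right=5, diff=6 [FAIL (|-1-5|=6 > 1)], height=6
Node 14 violates the condition: |0 - 2| = 2 > 1.
Result: Not balanced


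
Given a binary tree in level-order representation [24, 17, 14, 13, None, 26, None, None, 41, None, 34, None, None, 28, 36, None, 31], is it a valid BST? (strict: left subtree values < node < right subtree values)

Level-order array: [24, 17, 14, 13, None, 26, None, None, 41, None, 34, None, None, 28, 36, None, 31]
Validate using subtree bounds (lo, hi): at each node, require lo < value < hi,
then recurse left with hi=value and right with lo=value.
Preorder trace (stopping at first violation):
  at node 24 with bounds (-inf, +inf): OK
  at node 17 with bounds (-inf, 24): OK
  at node 13 with bounds (-inf, 17): OK
  at node 41 with bounds (13, 17): VIOLATION
Node 41 violates its bound: not (13 < 41 < 17).
Result: Not a valid BST


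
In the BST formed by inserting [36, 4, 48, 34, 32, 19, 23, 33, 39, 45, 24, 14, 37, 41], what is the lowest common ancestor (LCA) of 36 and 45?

Tree insertion order: [36, 4, 48, 34, 32, 19, 23, 33, 39, 45, 24, 14, 37, 41]
Tree (level-order array): [36, 4, 48, None, 34, 39, None, 32, None, 37, 45, 19, 33, None, None, 41, None, 14, 23, None, None, None, None, None, None, None, 24]
In a BST, the LCA of p=36, q=45 is the first node v on the
root-to-leaf path with p <= v <= q (go left if both < v, right if both > v).
Walk from root:
  at 36: 36 <= 36 <= 45, this is the LCA
LCA = 36


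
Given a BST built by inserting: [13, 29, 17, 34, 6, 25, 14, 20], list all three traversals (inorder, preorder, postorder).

Tree insertion order: [13, 29, 17, 34, 6, 25, 14, 20]
Tree (level-order array): [13, 6, 29, None, None, 17, 34, 14, 25, None, None, None, None, 20]
Inorder (L, root, R): [6, 13, 14, 17, 20, 25, 29, 34]
Preorder (root, L, R): [13, 6, 29, 17, 14, 25, 20, 34]
Postorder (L, R, root): [6, 14, 20, 25, 17, 34, 29, 13]


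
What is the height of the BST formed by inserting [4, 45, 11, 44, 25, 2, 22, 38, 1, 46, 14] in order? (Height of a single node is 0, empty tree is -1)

Insertion order: [4, 45, 11, 44, 25, 2, 22, 38, 1, 46, 14]
Tree (level-order array): [4, 2, 45, 1, None, 11, 46, None, None, None, 44, None, None, 25, None, 22, 38, 14]
Compute height bottom-up (empty subtree = -1):
  height(1) = 1 + max(-1, -1) = 0
  height(2) = 1 + max(0, -1) = 1
  height(14) = 1 + max(-1, -1) = 0
  height(22) = 1 + max(0, -1) = 1
  height(38) = 1 + max(-1, -1) = 0
  height(25) = 1 + max(1, 0) = 2
  height(44) = 1 + max(2, -1) = 3
  height(11) = 1 + max(-1, 3) = 4
  height(46) = 1 + max(-1, -1) = 0
  height(45) = 1 + max(4, 0) = 5
  height(4) = 1 + max(1, 5) = 6
Height = 6


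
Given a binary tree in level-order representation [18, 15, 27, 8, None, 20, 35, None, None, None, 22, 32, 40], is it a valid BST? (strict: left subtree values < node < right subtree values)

Level-order array: [18, 15, 27, 8, None, 20, 35, None, None, None, 22, 32, 40]
Validate using subtree bounds (lo, hi): at each node, require lo < value < hi,
then recurse left with hi=value and right with lo=value.
Preorder trace (stopping at first violation):
  at node 18 with bounds (-inf, +inf): OK
  at node 15 with bounds (-inf, 18): OK
  at node 8 with bounds (-inf, 15): OK
  at node 27 with bounds (18, +inf): OK
  at node 20 with bounds (18, 27): OK
  at node 22 with bounds (20, 27): OK
  at node 35 with bounds (27, +inf): OK
  at node 32 with bounds (27, 35): OK
  at node 40 with bounds (35, +inf): OK
No violation found at any node.
Result: Valid BST


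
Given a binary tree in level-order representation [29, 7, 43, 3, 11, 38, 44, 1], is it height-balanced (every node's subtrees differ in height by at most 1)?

Tree (level-order array): [29, 7, 43, 3, 11, 38, 44, 1]
Definition: a tree is height-balanced if, at every node, |h(left) - h(right)| <= 1 (empty subtree has height -1).
Bottom-up per-node check:
  node 1: h_left=-1, h_right=-1, diff=0 [OK], height=0
  node 3: h_left=0, h_right=-1, diff=1 [OK], height=1
  node 11: h_left=-1, h_right=-1, diff=0 [OK], height=0
  node 7: h_left=1, h_right=0, diff=1 [OK], height=2
  node 38: h_left=-1, h_right=-1, diff=0 [OK], height=0
  node 44: h_left=-1, h_right=-1, diff=0 [OK], height=0
  node 43: h_left=0, h_right=0, diff=0 [OK], height=1
  node 29: h_left=2, h_right=1, diff=1 [OK], height=3
All nodes satisfy the balance condition.
Result: Balanced


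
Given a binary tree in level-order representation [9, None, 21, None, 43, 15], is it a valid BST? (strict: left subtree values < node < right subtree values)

Level-order array: [9, None, 21, None, 43, 15]
Validate using subtree bounds (lo, hi): at each node, require lo < value < hi,
then recurse left with hi=value and right with lo=value.
Preorder trace (stopping at first violation):
  at node 9 with bounds (-inf, +inf): OK
  at node 21 with bounds (9, +inf): OK
  at node 43 with bounds (21, +inf): OK
  at node 15 with bounds (21, 43): VIOLATION
Node 15 violates its bound: not (21 < 15 < 43).
Result: Not a valid BST


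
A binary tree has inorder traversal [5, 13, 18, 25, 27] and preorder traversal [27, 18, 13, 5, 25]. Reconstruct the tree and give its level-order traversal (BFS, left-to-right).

Inorder:  [5, 13, 18, 25, 27]
Preorder: [27, 18, 13, 5, 25]
Algorithm: preorder visits root first, so consume preorder in order;
for each root, split the current inorder slice at that value into
left-subtree inorder and right-subtree inorder, then recurse.
Recursive splits:
  root=27; inorder splits into left=[5, 13, 18, 25], right=[]
  root=18; inorder splits into left=[5, 13], right=[25]
  root=13; inorder splits into left=[5], right=[]
  root=5; inorder splits into left=[], right=[]
  root=25; inorder splits into left=[], right=[]
Reconstructed level-order: [27, 18, 13, 25, 5]


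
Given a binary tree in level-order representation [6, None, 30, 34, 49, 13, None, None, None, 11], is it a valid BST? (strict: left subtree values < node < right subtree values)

Level-order array: [6, None, 30, 34, 49, 13, None, None, None, 11]
Validate using subtree bounds (lo, hi): at each node, require lo < value < hi,
then recurse left with hi=value and right with lo=value.
Preorder trace (stopping at first violation):
  at node 6 with bounds (-inf, +inf): OK
  at node 30 with bounds (6, +inf): OK
  at node 34 with bounds (6, 30): VIOLATION
Node 34 violates its bound: not (6 < 34 < 30).
Result: Not a valid BST


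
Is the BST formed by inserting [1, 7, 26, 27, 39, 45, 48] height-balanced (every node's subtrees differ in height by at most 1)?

Tree (level-order array): [1, None, 7, None, 26, None, 27, None, 39, None, 45, None, 48]
Definition: a tree is height-balanced if, at every node, |h(left) - h(right)| <= 1 (empty subtree has height -1).
Bottom-up per-node check:
  node 48: h_left=-1, h_right=-1, diff=0 [OK], height=0
  node 45: h_left=-1, h_right=0, diff=1 [OK], height=1
  node 39: h_left=-1, h_right=1, diff=2 [FAIL (|-1-1|=2 > 1)], height=2
  node 27: h_left=-1, h_right=2, diff=3 [FAIL (|-1-2|=3 > 1)], height=3
  node 26: h_left=-1, h_right=3, diff=4 [FAIL (|-1-3|=4 > 1)], height=4
  node 7: h_left=-1, h_right=4, diff=5 [FAIL (|-1-4|=5 > 1)], height=5
  node 1: h_left=-1, h_right=5, diff=6 [FAIL (|-1-5|=6 > 1)], height=6
Node 39 violates the condition: |-1 - 1| = 2 > 1.
Result: Not balanced


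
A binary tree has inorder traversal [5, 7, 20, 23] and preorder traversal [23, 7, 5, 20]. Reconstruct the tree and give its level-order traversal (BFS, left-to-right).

Inorder:  [5, 7, 20, 23]
Preorder: [23, 7, 5, 20]
Algorithm: preorder visits root first, so consume preorder in order;
for each root, split the current inorder slice at that value into
left-subtree inorder and right-subtree inorder, then recurse.
Recursive splits:
  root=23; inorder splits into left=[5, 7, 20], right=[]
  root=7; inorder splits into left=[5], right=[20]
  root=5; inorder splits into left=[], right=[]
  root=20; inorder splits into left=[], right=[]
Reconstructed level-order: [23, 7, 5, 20]


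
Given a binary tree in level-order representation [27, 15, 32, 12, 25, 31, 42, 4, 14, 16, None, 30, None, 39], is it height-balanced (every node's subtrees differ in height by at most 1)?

Tree (level-order array): [27, 15, 32, 12, 25, 31, 42, 4, 14, 16, None, 30, None, 39]
Definition: a tree is height-balanced if, at every node, |h(left) - h(right)| <= 1 (empty subtree has height -1).
Bottom-up per-node check:
  node 4: h_left=-1, h_right=-1, diff=0 [OK], height=0
  node 14: h_left=-1, h_right=-1, diff=0 [OK], height=0
  node 12: h_left=0, h_right=0, diff=0 [OK], height=1
  node 16: h_left=-1, h_right=-1, diff=0 [OK], height=0
  node 25: h_left=0, h_right=-1, diff=1 [OK], height=1
  node 15: h_left=1, h_right=1, diff=0 [OK], height=2
  node 30: h_left=-1, h_right=-1, diff=0 [OK], height=0
  node 31: h_left=0, h_right=-1, diff=1 [OK], height=1
  node 39: h_left=-1, h_right=-1, diff=0 [OK], height=0
  node 42: h_left=0, h_right=-1, diff=1 [OK], height=1
  node 32: h_left=1, h_right=1, diff=0 [OK], height=2
  node 27: h_left=2, h_right=2, diff=0 [OK], height=3
All nodes satisfy the balance condition.
Result: Balanced


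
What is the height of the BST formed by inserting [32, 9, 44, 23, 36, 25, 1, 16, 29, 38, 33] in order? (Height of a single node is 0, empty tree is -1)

Insertion order: [32, 9, 44, 23, 36, 25, 1, 16, 29, 38, 33]
Tree (level-order array): [32, 9, 44, 1, 23, 36, None, None, None, 16, 25, 33, 38, None, None, None, 29]
Compute height bottom-up (empty subtree = -1):
  height(1) = 1 + max(-1, -1) = 0
  height(16) = 1 + max(-1, -1) = 0
  height(29) = 1 + max(-1, -1) = 0
  height(25) = 1 + max(-1, 0) = 1
  height(23) = 1 + max(0, 1) = 2
  height(9) = 1 + max(0, 2) = 3
  height(33) = 1 + max(-1, -1) = 0
  height(38) = 1 + max(-1, -1) = 0
  height(36) = 1 + max(0, 0) = 1
  height(44) = 1 + max(1, -1) = 2
  height(32) = 1 + max(3, 2) = 4
Height = 4


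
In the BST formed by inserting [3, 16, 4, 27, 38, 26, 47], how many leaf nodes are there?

Tree built from: [3, 16, 4, 27, 38, 26, 47]
Tree (level-order array): [3, None, 16, 4, 27, None, None, 26, 38, None, None, None, 47]
Rule: A leaf has 0 children.
Per-node child counts:
  node 3: 1 child(ren)
  node 16: 2 child(ren)
  node 4: 0 child(ren)
  node 27: 2 child(ren)
  node 26: 0 child(ren)
  node 38: 1 child(ren)
  node 47: 0 child(ren)
Matching nodes: [4, 26, 47]
Count of leaf nodes: 3


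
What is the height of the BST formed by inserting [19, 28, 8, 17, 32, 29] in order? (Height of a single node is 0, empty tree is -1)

Insertion order: [19, 28, 8, 17, 32, 29]
Tree (level-order array): [19, 8, 28, None, 17, None, 32, None, None, 29]
Compute height bottom-up (empty subtree = -1):
  height(17) = 1 + max(-1, -1) = 0
  height(8) = 1 + max(-1, 0) = 1
  height(29) = 1 + max(-1, -1) = 0
  height(32) = 1 + max(0, -1) = 1
  height(28) = 1 + max(-1, 1) = 2
  height(19) = 1 + max(1, 2) = 3
Height = 3


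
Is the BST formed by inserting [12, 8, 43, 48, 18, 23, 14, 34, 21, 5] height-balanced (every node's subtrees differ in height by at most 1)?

Tree (level-order array): [12, 8, 43, 5, None, 18, 48, None, None, 14, 23, None, None, None, None, 21, 34]
Definition: a tree is height-balanced if, at every node, |h(left) - h(right)| <= 1 (empty subtree has height -1).
Bottom-up per-node check:
  node 5: h_left=-1, h_right=-1, diff=0 [OK], height=0
  node 8: h_left=0, h_right=-1, diff=1 [OK], height=1
  node 14: h_left=-1, h_right=-1, diff=0 [OK], height=0
  node 21: h_left=-1, h_right=-1, diff=0 [OK], height=0
  node 34: h_left=-1, h_right=-1, diff=0 [OK], height=0
  node 23: h_left=0, h_right=0, diff=0 [OK], height=1
  node 18: h_left=0, h_right=1, diff=1 [OK], height=2
  node 48: h_left=-1, h_right=-1, diff=0 [OK], height=0
  node 43: h_left=2, h_right=0, diff=2 [FAIL (|2-0|=2 > 1)], height=3
  node 12: h_left=1, h_right=3, diff=2 [FAIL (|1-3|=2 > 1)], height=4
Node 43 violates the condition: |2 - 0| = 2 > 1.
Result: Not balanced


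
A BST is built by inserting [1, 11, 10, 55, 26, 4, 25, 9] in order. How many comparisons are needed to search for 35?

Search path for 35: 1 -> 11 -> 55 -> 26
Found: False
Comparisons: 4


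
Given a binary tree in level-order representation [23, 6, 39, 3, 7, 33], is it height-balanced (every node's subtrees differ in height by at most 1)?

Tree (level-order array): [23, 6, 39, 3, 7, 33]
Definition: a tree is height-balanced if, at every node, |h(left) - h(right)| <= 1 (empty subtree has height -1).
Bottom-up per-node check:
  node 3: h_left=-1, h_right=-1, diff=0 [OK], height=0
  node 7: h_left=-1, h_right=-1, diff=0 [OK], height=0
  node 6: h_left=0, h_right=0, diff=0 [OK], height=1
  node 33: h_left=-1, h_right=-1, diff=0 [OK], height=0
  node 39: h_left=0, h_right=-1, diff=1 [OK], height=1
  node 23: h_left=1, h_right=1, diff=0 [OK], height=2
All nodes satisfy the balance condition.
Result: Balanced


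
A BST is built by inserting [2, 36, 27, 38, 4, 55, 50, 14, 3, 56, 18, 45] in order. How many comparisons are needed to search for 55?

Search path for 55: 2 -> 36 -> 38 -> 55
Found: True
Comparisons: 4


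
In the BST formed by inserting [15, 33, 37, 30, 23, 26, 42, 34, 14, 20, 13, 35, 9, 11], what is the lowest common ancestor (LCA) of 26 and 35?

Tree insertion order: [15, 33, 37, 30, 23, 26, 42, 34, 14, 20, 13, 35, 9, 11]
Tree (level-order array): [15, 14, 33, 13, None, 30, 37, 9, None, 23, None, 34, 42, None, 11, 20, 26, None, 35]
In a BST, the LCA of p=26, q=35 is the first node v on the
root-to-leaf path with p <= v <= q (go left if both < v, right if both > v).
Walk from root:
  at 15: both 26 and 35 > 15, go right
  at 33: 26 <= 33 <= 35, this is the LCA
LCA = 33


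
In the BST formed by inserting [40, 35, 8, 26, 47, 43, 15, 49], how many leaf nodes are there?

Tree built from: [40, 35, 8, 26, 47, 43, 15, 49]
Tree (level-order array): [40, 35, 47, 8, None, 43, 49, None, 26, None, None, None, None, 15]
Rule: A leaf has 0 children.
Per-node child counts:
  node 40: 2 child(ren)
  node 35: 1 child(ren)
  node 8: 1 child(ren)
  node 26: 1 child(ren)
  node 15: 0 child(ren)
  node 47: 2 child(ren)
  node 43: 0 child(ren)
  node 49: 0 child(ren)
Matching nodes: [15, 43, 49]
Count of leaf nodes: 3


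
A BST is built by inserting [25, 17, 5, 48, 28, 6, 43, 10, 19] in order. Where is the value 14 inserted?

Starting tree (level order): [25, 17, 48, 5, 19, 28, None, None, 6, None, None, None, 43, None, 10]
Insertion path: 25 -> 17 -> 5 -> 6 -> 10
Result: insert 14 as right child of 10
Final tree (level order): [25, 17, 48, 5, 19, 28, None, None, 6, None, None, None, 43, None, 10, None, None, None, 14]


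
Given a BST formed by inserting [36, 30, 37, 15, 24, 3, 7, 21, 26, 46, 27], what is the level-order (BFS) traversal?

Tree insertion order: [36, 30, 37, 15, 24, 3, 7, 21, 26, 46, 27]
Tree (level-order array): [36, 30, 37, 15, None, None, 46, 3, 24, None, None, None, 7, 21, 26, None, None, None, None, None, 27]
BFS from the root, enqueuing left then right child of each popped node:
  queue [36] -> pop 36, enqueue [30, 37], visited so far: [36]
  queue [30, 37] -> pop 30, enqueue [15], visited so far: [36, 30]
  queue [37, 15] -> pop 37, enqueue [46], visited so far: [36, 30, 37]
  queue [15, 46] -> pop 15, enqueue [3, 24], visited so far: [36, 30, 37, 15]
  queue [46, 3, 24] -> pop 46, enqueue [none], visited so far: [36, 30, 37, 15, 46]
  queue [3, 24] -> pop 3, enqueue [7], visited so far: [36, 30, 37, 15, 46, 3]
  queue [24, 7] -> pop 24, enqueue [21, 26], visited so far: [36, 30, 37, 15, 46, 3, 24]
  queue [7, 21, 26] -> pop 7, enqueue [none], visited so far: [36, 30, 37, 15, 46, 3, 24, 7]
  queue [21, 26] -> pop 21, enqueue [none], visited so far: [36, 30, 37, 15, 46, 3, 24, 7, 21]
  queue [26] -> pop 26, enqueue [27], visited so far: [36, 30, 37, 15, 46, 3, 24, 7, 21, 26]
  queue [27] -> pop 27, enqueue [none], visited so far: [36, 30, 37, 15, 46, 3, 24, 7, 21, 26, 27]
Result: [36, 30, 37, 15, 46, 3, 24, 7, 21, 26, 27]


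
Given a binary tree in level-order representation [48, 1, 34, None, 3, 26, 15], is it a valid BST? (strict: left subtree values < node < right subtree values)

Level-order array: [48, 1, 34, None, 3, 26, 15]
Validate using subtree bounds (lo, hi): at each node, require lo < value < hi,
then recurse left with hi=value and right with lo=value.
Preorder trace (stopping at first violation):
  at node 48 with bounds (-inf, +inf): OK
  at node 1 with bounds (-inf, 48): OK
  at node 3 with bounds (1, 48): OK
  at node 34 with bounds (48, +inf): VIOLATION
Node 34 violates its bound: not (48 < 34 < +inf).
Result: Not a valid BST


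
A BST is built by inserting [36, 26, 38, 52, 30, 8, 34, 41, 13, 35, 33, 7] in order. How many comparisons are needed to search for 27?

Search path for 27: 36 -> 26 -> 30
Found: False
Comparisons: 3


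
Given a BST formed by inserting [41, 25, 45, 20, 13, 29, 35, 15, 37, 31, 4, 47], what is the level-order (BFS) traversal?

Tree insertion order: [41, 25, 45, 20, 13, 29, 35, 15, 37, 31, 4, 47]
Tree (level-order array): [41, 25, 45, 20, 29, None, 47, 13, None, None, 35, None, None, 4, 15, 31, 37]
BFS from the root, enqueuing left then right child of each popped node:
  queue [41] -> pop 41, enqueue [25, 45], visited so far: [41]
  queue [25, 45] -> pop 25, enqueue [20, 29], visited so far: [41, 25]
  queue [45, 20, 29] -> pop 45, enqueue [47], visited so far: [41, 25, 45]
  queue [20, 29, 47] -> pop 20, enqueue [13], visited so far: [41, 25, 45, 20]
  queue [29, 47, 13] -> pop 29, enqueue [35], visited so far: [41, 25, 45, 20, 29]
  queue [47, 13, 35] -> pop 47, enqueue [none], visited so far: [41, 25, 45, 20, 29, 47]
  queue [13, 35] -> pop 13, enqueue [4, 15], visited so far: [41, 25, 45, 20, 29, 47, 13]
  queue [35, 4, 15] -> pop 35, enqueue [31, 37], visited so far: [41, 25, 45, 20, 29, 47, 13, 35]
  queue [4, 15, 31, 37] -> pop 4, enqueue [none], visited so far: [41, 25, 45, 20, 29, 47, 13, 35, 4]
  queue [15, 31, 37] -> pop 15, enqueue [none], visited so far: [41, 25, 45, 20, 29, 47, 13, 35, 4, 15]
  queue [31, 37] -> pop 31, enqueue [none], visited so far: [41, 25, 45, 20, 29, 47, 13, 35, 4, 15, 31]
  queue [37] -> pop 37, enqueue [none], visited so far: [41, 25, 45, 20, 29, 47, 13, 35, 4, 15, 31, 37]
Result: [41, 25, 45, 20, 29, 47, 13, 35, 4, 15, 31, 37]


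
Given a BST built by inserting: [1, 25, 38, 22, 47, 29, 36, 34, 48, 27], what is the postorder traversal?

Tree insertion order: [1, 25, 38, 22, 47, 29, 36, 34, 48, 27]
Tree (level-order array): [1, None, 25, 22, 38, None, None, 29, 47, 27, 36, None, 48, None, None, 34]
Postorder traversal: [22, 27, 34, 36, 29, 48, 47, 38, 25, 1]


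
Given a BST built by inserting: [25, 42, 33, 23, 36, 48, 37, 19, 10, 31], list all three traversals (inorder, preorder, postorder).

Tree insertion order: [25, 42, 33, 23, 36, 48, 37, 19, 10, 31]
Tree (level-order array): [25, 23, 42, 19, None, 33, 48, 10, None, 31, 36, None, None, None, None, None, None, None, 37]
Inorder (L, root, R): [10, 19, 23, 25, 31, 33, 36, 37, 42, 48]
Preorder (root, L, R): [25, 23, 19, 10, 42, 33, 31, 36, 37, 48]
Postorder (L, R, root): [10, 19, 23, 31, 37, 36, 33, 48, 42, 25]
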